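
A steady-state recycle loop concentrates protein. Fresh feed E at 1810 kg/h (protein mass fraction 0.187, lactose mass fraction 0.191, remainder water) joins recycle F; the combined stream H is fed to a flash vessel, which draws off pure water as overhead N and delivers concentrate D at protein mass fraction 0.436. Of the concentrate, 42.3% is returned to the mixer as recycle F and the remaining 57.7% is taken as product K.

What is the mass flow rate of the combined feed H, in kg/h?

2379 kg/h

Overall protein balance (none leaves overhead): protein in fresh feed = protein in product, i.e. 1810×0.187 = (1−0.423)·D·0.436.
D = 338.47/(0.436×0.577) = 1345.4 kg/h.
Recycle F = 0.423×1345.4 = 569.11 kg/h.
Combined feed H = 1810 + 569.11 = 2379.1 kg/h.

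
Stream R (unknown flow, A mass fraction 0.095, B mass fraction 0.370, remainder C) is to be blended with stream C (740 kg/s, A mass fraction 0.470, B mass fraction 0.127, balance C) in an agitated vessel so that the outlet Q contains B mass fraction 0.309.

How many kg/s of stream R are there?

2208 kg/s

Let R be the unknown flow. Total out = 740 + R.
B balance: 93.98 + 0.370·R = 0.309·(740 + R)
(0.370 − 0.309)·R = 0.309×740 − 93.98 = 134.68
R = 134.68 / 0.061 = 2207.9 kg/s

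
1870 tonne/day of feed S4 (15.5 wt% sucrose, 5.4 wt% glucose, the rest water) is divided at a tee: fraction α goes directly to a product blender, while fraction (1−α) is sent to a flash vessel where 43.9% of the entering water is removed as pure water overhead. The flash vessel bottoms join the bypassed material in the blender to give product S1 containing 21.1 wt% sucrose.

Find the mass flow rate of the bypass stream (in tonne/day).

440.8 tonne/day

All 1870×0.155 = 289.85 tonne/day of sucrose reaches S1, so S1 = 289.85/0.211 = 1373.7 tonne/day and vapour = 496.3 tonne/day.
The evaporator receives (1−α)·1870 of feed at 0.791 water and removes 0.439 of that water:
0.439×0.791×(1−α)×1870 = 496.3
(1−α) = 496.3/649.36 = 0.7643;  α = 0.2357.
Bypass flow = 0.2357×1870 = 440.76 tonne/day.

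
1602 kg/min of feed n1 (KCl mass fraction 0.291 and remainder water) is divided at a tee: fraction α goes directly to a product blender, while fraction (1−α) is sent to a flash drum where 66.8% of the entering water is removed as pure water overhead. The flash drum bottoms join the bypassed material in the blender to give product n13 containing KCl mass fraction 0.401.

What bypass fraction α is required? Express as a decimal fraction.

All 1602×0.291 = 466.18 kg/min of KCl reaches n13, so n13 = 466.18/0.401 = 1162.5 kg/min and vapour = 439.45 kg/min.
The evaporator receives (1−α)·1602 of feed at 0.709 water and removes 0.668 of that water:
0.668×0.709×(1−α)×1602 = 439.45
(1−α) = 439.45/758.73 = 0.5792;  α = 0.4208.

0.421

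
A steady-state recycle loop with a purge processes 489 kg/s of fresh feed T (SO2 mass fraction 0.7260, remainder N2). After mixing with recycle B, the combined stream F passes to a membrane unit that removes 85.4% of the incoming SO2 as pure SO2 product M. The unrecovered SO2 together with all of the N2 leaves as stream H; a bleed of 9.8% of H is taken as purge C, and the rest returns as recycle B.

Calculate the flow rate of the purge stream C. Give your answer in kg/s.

N2 enters only via T and leaves only via the purge: 489×0.274 = 0.098×(N2 in H), and the membrane unit passes all N2, so N2 in F = N2 in H = 1367.2 kg/s.
SO2 in F: m_A = 489×0.726 + (1−0.098)·(1−0.854)·m_A, so m_A = 355.01/0.8683 = 408.86 kg/s.
H = (1−0.854)×408.86 + 1367.2 = 1426.9 kg/s.
Purge C = 0.098×1426.9 = 139.84 kg/s.

139.8 kg/s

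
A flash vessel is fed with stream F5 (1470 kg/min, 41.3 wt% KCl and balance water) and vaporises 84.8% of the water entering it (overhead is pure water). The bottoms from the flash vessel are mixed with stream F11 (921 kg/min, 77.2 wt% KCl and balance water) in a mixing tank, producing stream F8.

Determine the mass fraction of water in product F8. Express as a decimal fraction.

0.206

Vapour removed = 0.848×0.587×1470 = 731.73 kg/min; concentrate = 738.27 kg/min.
water reaching the mixer = 131.16 (from concentrate) + 921×0.228 = 341.15 kg/min.
Product flow = 738.27 + 921 = 1659.3 kg/min; water fraction = 0.206.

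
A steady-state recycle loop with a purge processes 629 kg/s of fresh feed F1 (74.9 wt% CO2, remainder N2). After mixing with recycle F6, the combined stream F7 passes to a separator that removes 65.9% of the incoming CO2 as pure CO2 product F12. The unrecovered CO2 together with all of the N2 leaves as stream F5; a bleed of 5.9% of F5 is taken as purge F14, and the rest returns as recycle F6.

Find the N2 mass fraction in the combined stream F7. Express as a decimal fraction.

N2 enters only via F1 and leaves only via the purge: 629×0.251 = 0.059×(N2 in F5), and the separator passes all N2, so N2 in F7 = N2 in F5 = 2675.9 kg/s.
CO2 in F7: m_A = 629×0.749 + (1−0.059)·(1−0.659)·m_A, so m_A = 471.12/0.6791 = 693.72 kg/s.
F7 = 693.72 + 2675.9 = 3369.6 kg/s.
N2 fraction in F7 = 2675.9/3369.6 = 0.7941.

0.7941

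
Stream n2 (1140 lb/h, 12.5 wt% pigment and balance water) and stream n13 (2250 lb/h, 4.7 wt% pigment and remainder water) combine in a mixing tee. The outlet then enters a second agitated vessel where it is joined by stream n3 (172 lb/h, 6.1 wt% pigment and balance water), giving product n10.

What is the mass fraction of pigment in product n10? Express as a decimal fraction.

0.073

Overall, product flow = 3562 lb/h.
pigment in = 1140×0.125 + 2250×0.047 + 172×0.061 = 258.74 lb/h.
pigment fraction in n10 = 0.073.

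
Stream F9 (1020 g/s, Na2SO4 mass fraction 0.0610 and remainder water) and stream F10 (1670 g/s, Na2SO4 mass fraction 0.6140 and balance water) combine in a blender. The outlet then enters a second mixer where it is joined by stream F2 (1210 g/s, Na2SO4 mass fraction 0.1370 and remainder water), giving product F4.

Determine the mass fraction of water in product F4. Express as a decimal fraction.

Overall, product flow = 3900 g/s.
water in = 1020×0.939 + 1670×0.386 + 1210×0.863 = 2646.6 g/s.
water fraction in F4 = 0.6786.

0.6786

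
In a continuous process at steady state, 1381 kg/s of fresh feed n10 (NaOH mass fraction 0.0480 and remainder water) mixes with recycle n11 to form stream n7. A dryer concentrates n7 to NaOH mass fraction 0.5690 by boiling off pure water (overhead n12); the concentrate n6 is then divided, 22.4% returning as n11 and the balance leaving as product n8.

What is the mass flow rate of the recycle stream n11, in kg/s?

Overall NaOH balance (none leaves overhead): NaOH in fresh feed = NaOH in product, i.e. 1381×0.048 = (1−0.224)·n6·0.569.
n6 = 66.288/(0.569×0.776) = 150.13 kg/s.
Recycle n11 = 0.224×150.13 = 33.629 kg/s.

33.63 kg/s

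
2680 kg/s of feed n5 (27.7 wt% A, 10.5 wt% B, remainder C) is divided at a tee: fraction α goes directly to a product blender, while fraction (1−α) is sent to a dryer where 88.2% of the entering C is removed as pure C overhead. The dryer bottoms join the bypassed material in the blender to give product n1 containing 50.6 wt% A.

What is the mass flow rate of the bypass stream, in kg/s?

454.8 kg/s

All 2680×0.277 = 742.36 kg/s of A reaches n1, so n1 = 742.36/0.506 = 1467.1 kg/s and vapour = 1212.9 kg/s.
The evaporator receives (1−α)·2680 of feed at 0.618 C and removes 0.882 of that C:
0.882×0.618×(1−α)×2680 = 1212.9
(1−α) = 1212.9/1460.8 = 0.8303;  α = 0.1697.
Bypass flow = 0.1697×2680 = 454.83 kg/s.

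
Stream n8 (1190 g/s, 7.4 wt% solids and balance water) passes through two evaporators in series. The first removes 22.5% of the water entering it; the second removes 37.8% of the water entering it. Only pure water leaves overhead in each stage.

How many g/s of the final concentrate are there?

619.3 g/s

water in feed = 1190×0.926 = 1101.9 g/s.
After stage 1: water left = (1−0.225)×1101.9 = 854; stream total = 942.06 g/s.
After stage 2: water left = (1−0.378)×854 = 531.19; final concentrate = 619.25 g/s.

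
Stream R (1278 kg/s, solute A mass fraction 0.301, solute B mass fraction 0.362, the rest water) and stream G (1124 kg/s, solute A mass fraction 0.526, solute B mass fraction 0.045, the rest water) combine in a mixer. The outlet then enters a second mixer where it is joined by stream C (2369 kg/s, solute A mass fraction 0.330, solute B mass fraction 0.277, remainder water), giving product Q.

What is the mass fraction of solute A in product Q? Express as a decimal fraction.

0.368

Overall, product flow = 4771 kg/s.
solute A in = 1278×0.301 + 1124×0.526 + 2369×0.330 = 1757.7 kg/s.
solute A fraction in Q = 0.368.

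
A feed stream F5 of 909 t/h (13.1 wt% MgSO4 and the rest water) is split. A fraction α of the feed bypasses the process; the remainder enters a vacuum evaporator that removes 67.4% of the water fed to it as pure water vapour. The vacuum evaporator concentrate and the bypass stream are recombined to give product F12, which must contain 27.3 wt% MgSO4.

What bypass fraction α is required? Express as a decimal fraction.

All 909×0.131 = 119.08 t/h of MgSO4 reaches F12, so F12 = 119.08/0.273 = 436.19 t/h and vapour = 472.81 t/h.
The evaporator receives (1−α)·909 of feed at 0.869 water and removes 0.674 of that water:
0.674×0.869×(1−α)×909 = 472.81
(1−α) = 472.81/532.41 = 0.8881;  α = 0.1119.

0.112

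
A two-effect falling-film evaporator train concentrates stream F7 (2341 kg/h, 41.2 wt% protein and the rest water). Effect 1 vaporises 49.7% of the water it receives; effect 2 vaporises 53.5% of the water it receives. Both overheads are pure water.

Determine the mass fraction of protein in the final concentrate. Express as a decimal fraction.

0.750

water in feed = 2341×0.588 = 1376.5 kg/h.
After stage 1: water left = (1−0.497)×1376.5 = 692.38; stream total = 1656.9 kg/h.
After stage 2: water left = (1−0.535)×692.38 = 321.96; final concentrate = 1286.5 kg/h.
protein fraction = 964.49/1286.5 = 0.750.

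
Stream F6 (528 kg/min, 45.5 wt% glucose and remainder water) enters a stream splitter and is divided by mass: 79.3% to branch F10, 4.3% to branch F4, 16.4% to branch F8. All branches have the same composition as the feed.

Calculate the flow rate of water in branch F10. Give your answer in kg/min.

Branch F10 total = 0.793×528 = 418.7 kg/min.
water in F10 = 0.545×418.7 = 228.19 kg/min.

228.2 kg/min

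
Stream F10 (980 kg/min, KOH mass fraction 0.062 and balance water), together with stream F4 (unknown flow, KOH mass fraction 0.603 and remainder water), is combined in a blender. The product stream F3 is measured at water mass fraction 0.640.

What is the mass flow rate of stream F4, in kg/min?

1202 kg/min

Let F4 be the unknown flow. Total out = 980 + F4.
water balance: 919.24 + 0.397·F4 = 0.640·(980 + F4)
(0.397 − 0.640)·F4 = 0.640×980 − 919.24 = -292.04
F4 = -292.04 / -0.243 = 1201.8 kg/min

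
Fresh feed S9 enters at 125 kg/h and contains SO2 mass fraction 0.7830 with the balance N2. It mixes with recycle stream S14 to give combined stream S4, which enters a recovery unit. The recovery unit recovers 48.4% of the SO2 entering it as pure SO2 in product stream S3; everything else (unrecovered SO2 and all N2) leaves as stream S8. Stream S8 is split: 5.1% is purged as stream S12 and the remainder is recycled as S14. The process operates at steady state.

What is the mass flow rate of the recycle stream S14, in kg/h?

598.7 kg/h

N2 enters only via S9 and leaves only via the purge: 125×0.217 = 0.051×(N2 in S8), and the recovery unit passes all N2, so N2 in S4 = N2 in S8 = 531.86 kg/h.
SO2 in S4: m_A = 125×0.783 + (1−0.051)·(1−0.484)·m_A, so m_A = 97.875/0.5103 = 191.79 kg/h.
S8 = (1−0.484)×191.79 + 531.86 = 630.83 kg/h.
Recycle S14 = (1−0.051)×630.83 = 598.66 kg/h.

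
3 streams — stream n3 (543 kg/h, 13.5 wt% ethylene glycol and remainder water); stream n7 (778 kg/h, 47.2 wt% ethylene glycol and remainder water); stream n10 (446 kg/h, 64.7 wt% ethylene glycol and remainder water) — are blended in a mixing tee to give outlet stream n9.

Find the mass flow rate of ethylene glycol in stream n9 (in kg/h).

ethylene glycol out = ethylene glycol in = 543×0.135 + 778×0.472 + 446×0.647 = 729.08 kg/h.

729.1 kg/h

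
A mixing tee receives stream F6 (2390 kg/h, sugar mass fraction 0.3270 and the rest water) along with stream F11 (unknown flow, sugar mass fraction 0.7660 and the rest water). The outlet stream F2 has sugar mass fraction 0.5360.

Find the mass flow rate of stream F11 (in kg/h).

2172 kg/h

Let F11 be the unknown flow. Total out = 2390 + F11.
sugar balance: 781.53 + 0.766·F11 = 0.536·(2390 + F11)
(0.766 − 0.536)·F11 = 0.536×2390 − 781.53 = 499.51
F11 = 499.51 / 0.230 = 2171.8 kg/h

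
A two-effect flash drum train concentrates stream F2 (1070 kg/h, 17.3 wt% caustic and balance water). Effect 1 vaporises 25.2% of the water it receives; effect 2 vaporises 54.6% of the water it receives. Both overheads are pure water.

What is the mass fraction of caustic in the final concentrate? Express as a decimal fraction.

0.381

water in feed = 1070×0.827 = 884.89 kg/h.
After stage 1: water left = (1−0.252)×884.89 = 661.9; stream total = 847.01 kg/h.
After stage 2: water left = (1−0.546)×661.9 = 300.5; final concentrate = 485.61 kg/h.
caustic fraction = 185.11/485.61 = 0.381.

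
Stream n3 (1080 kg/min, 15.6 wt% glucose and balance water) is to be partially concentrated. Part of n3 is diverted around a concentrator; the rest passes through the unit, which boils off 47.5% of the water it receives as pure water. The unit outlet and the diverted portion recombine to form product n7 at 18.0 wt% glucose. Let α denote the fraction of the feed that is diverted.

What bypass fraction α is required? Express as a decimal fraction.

0.667

All 1080×0.156 = 168.48 kg/min of glucose reaches n7, so n7 = 168.48/0.180 = 936 kg/min and vapour = 144 kg/min.
The evaporator receives (1−α)·1080 of feed at 0.844 water and removes 0.475 of that water:
0.475×0.844×(1−α)×1080 = 144
(1−α) = 144/432.97 = 0.3326;  α = 0.6674.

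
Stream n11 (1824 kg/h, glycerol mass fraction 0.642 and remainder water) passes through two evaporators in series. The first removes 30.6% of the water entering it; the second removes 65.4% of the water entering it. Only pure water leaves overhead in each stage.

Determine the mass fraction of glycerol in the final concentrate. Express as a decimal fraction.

0.882

water in feed = 1824×0.358 = 652.99 kg/h.
After stage 1: water left = (1−0.306)×652.99 = 453.18; stream total = 1624.2 kg/h.
After stage 2: water left = (1−0.654)×453.18 = 156.8; final concentrate = 1327.8 kg/h.
glycerol fraction = 1171/1327.8 = 0.882.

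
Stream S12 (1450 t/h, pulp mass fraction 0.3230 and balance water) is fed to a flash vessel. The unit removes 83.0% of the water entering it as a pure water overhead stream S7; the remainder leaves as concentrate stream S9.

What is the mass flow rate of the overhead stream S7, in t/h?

814.8 t/h

water entering = 1450×0.677 = 981.65 t/h; overhead removed = 0.830×981.65 = 814.77 t/h.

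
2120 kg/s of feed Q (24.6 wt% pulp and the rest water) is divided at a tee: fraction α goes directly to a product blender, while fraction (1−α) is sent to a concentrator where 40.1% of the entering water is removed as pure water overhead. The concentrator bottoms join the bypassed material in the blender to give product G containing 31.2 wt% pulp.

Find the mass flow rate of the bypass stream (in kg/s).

All 2120×0.246 = 521.52 kg/s of pulp reaches G, so G = 521.52/0.312 = 1671.5 kg/s and vapour = 448.46 kg/s.
The evaporator receives (1−α)·2120 of feed at 0.754 water and removes 0.401 of that water:
0.401×0.754×(1−α)×2120 = 448.46
(1−α) = 448.46/640.99 = 0.6996;  α = 0.3004.
Bypass flow = 0.3004×2120 = 636.77 kg/s.

636.8 kg/s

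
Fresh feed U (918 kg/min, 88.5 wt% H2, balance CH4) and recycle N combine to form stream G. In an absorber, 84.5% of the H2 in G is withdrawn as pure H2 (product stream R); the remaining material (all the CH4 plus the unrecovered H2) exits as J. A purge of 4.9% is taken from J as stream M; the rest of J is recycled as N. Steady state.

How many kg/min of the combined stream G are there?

3107 kg/min

CH4 enters only via U and leaves only via the purge: 918×0.115 = 0.049×(CH4 in J), and the absorber passes all CH4, so CH4 in G = CH4 in J = 2154.5 kg/min.
H2 in G: m_A = 918×0.885 + (1−0.049)·(1−0.845)·m_A, so m_A = 812.43/0.8526 = 952.89 kg/min.
G = 952.89 + 2154.5 = 3107.4 kg/min.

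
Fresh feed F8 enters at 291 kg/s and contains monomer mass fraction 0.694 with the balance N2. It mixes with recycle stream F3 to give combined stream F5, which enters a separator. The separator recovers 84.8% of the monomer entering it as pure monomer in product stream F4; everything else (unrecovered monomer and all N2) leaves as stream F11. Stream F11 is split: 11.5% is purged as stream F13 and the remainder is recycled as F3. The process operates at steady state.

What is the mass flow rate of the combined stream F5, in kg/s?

1008 kg/s

N2 enters only via F8 and leaves only via the purge: 291×0.306 = 0.115×(N2 in F11), and the separator passes all N2, so N2 in F5 = N2 in F11 = 774.31 kg/s.
monomer in F5: m_A = 291×0.694 + (1−0.115)·(1−0.848)·m_A, so m_A = 201.95/0.8655 = 233.34 kg/s.
F5 = 233.34 + 774.31 = 1007.7 kg/s.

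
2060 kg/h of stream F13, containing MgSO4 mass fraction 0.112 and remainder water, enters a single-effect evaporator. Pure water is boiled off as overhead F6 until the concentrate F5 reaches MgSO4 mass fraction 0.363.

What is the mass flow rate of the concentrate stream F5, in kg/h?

MgSO4 is conserved: 2060×0.112 = 230.72 kg/h all reports to the concentrate.
Concentrate = 230.72/(target fraction) = 635.59 kg/h.

635.6 kg/h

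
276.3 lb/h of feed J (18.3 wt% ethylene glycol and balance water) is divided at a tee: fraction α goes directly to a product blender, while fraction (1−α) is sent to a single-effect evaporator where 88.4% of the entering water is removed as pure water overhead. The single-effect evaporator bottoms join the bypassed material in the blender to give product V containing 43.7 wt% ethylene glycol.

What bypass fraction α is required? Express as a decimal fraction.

0.195

All 276.3×0.183 = 50.563 lb/h of ethylene glycol reaches V, so V = 50.563/0.437 = 115.7 lb/h and vapour = 160.6 lb/h.
The evaporator receives (1−α)·276.3 of feed at 0.817 water and removes 0.884 of that water:
0.884×0.817×(1−α)×276.3 = 160.6
(1−α) = 160.6/199.55 = 0.8048;  α = 0.1952.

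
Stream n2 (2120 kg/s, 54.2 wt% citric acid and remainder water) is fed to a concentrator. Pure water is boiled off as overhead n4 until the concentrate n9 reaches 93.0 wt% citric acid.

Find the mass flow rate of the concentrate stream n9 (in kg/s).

1236 kg/s

citric acid is conserved: 2120×0.542 = 1149 kg/s all reports to the concentrate.
Concentrate = 1149/(target fraction) = 1235.5 kg/s.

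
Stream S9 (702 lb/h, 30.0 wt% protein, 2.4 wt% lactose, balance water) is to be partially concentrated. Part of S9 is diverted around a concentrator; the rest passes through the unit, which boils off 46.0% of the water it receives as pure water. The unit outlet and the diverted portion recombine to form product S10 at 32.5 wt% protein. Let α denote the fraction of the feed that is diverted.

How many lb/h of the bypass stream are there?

All 702×0.300 = 210.6 lb/h of protein reaches S10, so S10 = 210.6/0.325 = 648 lb/h and vapour = 54 lb/h.
The evaporator receives (1−α)·702 of feed at 0.676 water and removes 0.460 of that water:
0.460×0.676×(1−α)×702 = 54
(1−α) = 54/218.29 = 0.2474;  α = 0.7526.
Bypass flow = 0.7526×702 = 528.34 lb/h.

528.3 lb/h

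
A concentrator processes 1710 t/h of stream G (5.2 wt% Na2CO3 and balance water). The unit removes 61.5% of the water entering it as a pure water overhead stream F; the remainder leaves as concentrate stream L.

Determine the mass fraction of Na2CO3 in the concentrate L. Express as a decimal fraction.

Na2CO3 is not removed: 1710×0.052 = 88.92 t/h of Na2CO3 enters L.
water entering = 1710×0.948 = 1621.1 t/h; overhead removed = 0.615×1621.1 = 996.96 t/h.
Concentrate = 1710 − 996.96 = 713.04 t/h.
Mass fraction = 88.92/713.04 = 0.1247.

0.1247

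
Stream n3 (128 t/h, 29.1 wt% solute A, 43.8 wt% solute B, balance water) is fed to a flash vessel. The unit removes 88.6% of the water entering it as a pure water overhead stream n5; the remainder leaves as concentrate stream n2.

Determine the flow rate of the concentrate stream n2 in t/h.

97.27 t/h

water entering = 128×0.271 = 34.688 t/h; overhead removed = 0.886×34.688 = 30.734 t/h.
Concentrate = 128 − 30.734 = 97.266 t/h.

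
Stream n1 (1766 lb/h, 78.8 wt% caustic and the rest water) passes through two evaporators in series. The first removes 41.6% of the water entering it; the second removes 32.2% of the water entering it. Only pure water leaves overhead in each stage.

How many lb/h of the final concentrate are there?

water in feed = 1766×0.212 = 374.39 lb/h.
After stage 1: water left = (1−0.416)×374.39 = 218.64; stream total = 1610.3 lb/h.
After stage 2: water left = (1−0.322)×218.64 = 148.24; final concentrate = 1539.8 lb/h.

1540 lb/h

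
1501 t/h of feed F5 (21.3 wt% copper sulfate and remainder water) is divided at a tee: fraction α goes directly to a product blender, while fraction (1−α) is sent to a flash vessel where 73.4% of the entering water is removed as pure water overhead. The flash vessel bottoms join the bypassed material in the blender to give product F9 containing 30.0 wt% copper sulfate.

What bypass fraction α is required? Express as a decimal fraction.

0.498

All 1501×0.213 = 319.71 t/h of copper sulfate reaches F9, so F9 = 319.71/0.300 = 1065.7 t/h and vapour = 435.29 t/h.
The evaporator receives (1−α)·1501 of feed at 0.787 water and removes 0.734 of that water:
0.734×0.787×(1−α)×1501 = 435.29
(1−α) = 435.29/867.06 = 0.5020;  α = 0.4980.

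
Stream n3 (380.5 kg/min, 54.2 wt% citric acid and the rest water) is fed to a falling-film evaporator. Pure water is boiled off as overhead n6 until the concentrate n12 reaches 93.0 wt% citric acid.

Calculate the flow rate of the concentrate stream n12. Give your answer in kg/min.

221.8 kg/min

citric acid is conserved: 380.5×0.542 = 206.23 kg/min all reports to the concentrate.
Concentrate = 206.23/(target fraction) = 221.75 kg/min.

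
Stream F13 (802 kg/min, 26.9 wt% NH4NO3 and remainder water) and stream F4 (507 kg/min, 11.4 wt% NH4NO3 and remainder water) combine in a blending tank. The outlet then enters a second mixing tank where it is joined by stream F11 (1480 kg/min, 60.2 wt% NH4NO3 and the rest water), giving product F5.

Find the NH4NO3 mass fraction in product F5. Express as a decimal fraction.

Overall, product flow = 2789 kg/min.
NH4NO3 in = 802×0.269 + 507×0.114 + 1480×0.602 = 1164.5 kg/min.
NH4NO3 fraction in F5 = 0.418.

0.418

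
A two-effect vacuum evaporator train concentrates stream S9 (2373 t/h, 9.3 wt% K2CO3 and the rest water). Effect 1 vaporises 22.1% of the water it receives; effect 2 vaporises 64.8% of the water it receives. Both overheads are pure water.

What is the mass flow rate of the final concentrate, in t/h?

810.9 t/h

water in feed = 2373×0.907 = 2152.3 t/h.
After stage 1: water left = (1−0.221)×2152.3 = 1676.7; stream total = 1897.3 t/h.
After stage 2: water left = (1−0.648)×1676.7 = 590.18; final concentrate = 810.87 t/h.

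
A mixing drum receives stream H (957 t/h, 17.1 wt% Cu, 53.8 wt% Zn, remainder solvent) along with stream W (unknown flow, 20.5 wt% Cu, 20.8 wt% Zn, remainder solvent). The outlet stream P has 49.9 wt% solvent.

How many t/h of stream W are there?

2262 t/h

Let W be the unknown flow. Total out = 957 + W.
solvent balance: 278.49 + 0.587·W = 0.499·(957 + W)
(0.587 − 0.499)·W = 0.499×957 − 278.49 = 199.06
W = 199.06 / 0.088 = 2262 t/h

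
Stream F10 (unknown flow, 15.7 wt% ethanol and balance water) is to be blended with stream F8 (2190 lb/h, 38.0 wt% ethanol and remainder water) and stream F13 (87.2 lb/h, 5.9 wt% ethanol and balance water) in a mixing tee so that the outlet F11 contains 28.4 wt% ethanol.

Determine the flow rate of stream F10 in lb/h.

Let F10 be the unknown flow. Total out = 2277.2 + F10.
ethanol balance: 837.34 + 0.157·F10 = 0.284·(2277.2 + F10)
(0.157 − 0.284)·F10 = 0.284×2277.2 − 837.34 = -190.62
F10 = -190.62 / -0.127 = 1500.9 lb/h

1501 lb/h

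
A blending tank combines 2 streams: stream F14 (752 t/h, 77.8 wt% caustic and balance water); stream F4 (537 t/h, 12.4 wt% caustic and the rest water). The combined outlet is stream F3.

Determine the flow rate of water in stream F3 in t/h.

water out = water in = 752×0.222 + 537×0.876 = 637.36 t/h.

637.4 t/h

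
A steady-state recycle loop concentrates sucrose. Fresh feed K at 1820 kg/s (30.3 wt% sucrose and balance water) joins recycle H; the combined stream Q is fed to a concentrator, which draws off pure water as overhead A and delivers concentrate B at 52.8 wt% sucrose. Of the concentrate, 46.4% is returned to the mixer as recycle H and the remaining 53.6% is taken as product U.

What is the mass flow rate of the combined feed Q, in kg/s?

2724 kg/s

Overall sucrose balance (none leaves overhead): sucrose in fresh feed = sucrose in product, i.e. 1820×0.303 = (1−0.464)·B·0.528.
B = 551.46/(0.528×0.536) = 1948.6 kg/s.
Recycle H = 0.464×1948.6 = 904.14 kg/s.
Combined feed Q = 1820 + 904.14 = 2724.1 kg/s.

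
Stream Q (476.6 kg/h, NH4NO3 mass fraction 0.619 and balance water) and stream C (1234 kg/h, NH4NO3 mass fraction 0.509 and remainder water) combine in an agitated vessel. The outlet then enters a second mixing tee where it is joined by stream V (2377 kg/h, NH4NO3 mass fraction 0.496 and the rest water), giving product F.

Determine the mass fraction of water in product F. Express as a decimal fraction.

Overall, product flow = 4087.6 kg/h.
water in = 476.6×0.381 + 1234×0.491 + 2377×0.504 = 1985.5 kg/h.
water fraction in F = 0.486.

0.486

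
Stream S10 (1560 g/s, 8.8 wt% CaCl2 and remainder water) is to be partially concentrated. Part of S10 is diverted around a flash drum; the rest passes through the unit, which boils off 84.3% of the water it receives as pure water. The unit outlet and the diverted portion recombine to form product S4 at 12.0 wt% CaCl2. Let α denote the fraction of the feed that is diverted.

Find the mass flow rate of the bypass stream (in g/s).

All 1560×0.088 = 137.28 g/s of CaCl2 reaches S4, so S4 = 137.28/0.120 = 1144 g/s and vapour = 416 g/s.
The evaporator receives (1−α)·1560 of feed at 0.912 water and removes 0.843 of that water:
0.843×0.912×(1−α)×1560 = 416
(1−α) = 416/1199.4 = 0.3469;  α = 0.6531.
Bypass flow = 0.6531×1560 = 1018.9 g/s.

1019 g/s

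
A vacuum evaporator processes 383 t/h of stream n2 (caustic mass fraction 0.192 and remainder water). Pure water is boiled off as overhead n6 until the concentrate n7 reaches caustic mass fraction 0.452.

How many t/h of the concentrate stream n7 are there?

162.7 t/h

caustic is conserved: 383×0.192 = 73.536 t/h all reports to the concentrate.
Concentrate = 73.536/(target fraction) = 162.69 t/h.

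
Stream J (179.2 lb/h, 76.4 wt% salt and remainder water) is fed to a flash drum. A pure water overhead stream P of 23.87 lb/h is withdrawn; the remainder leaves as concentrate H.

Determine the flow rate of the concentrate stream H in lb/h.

Concentrate = 179.2 − 23.87 = 155.33 lb/h.

155.3 lb/h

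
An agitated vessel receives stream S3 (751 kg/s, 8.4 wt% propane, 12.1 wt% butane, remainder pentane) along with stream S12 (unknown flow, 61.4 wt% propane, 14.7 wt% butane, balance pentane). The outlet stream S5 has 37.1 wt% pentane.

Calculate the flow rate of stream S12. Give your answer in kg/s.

Let S12 be the unknown flow. Total out = 751 + S12.
pentane balance: 597.05 + 0.239·S12 = 0.371·(751 + S12)
(0.239 − 0.371)·S12 = 0.371×751 − 597.05 = -318.42
S12 = -318.42 / -0.132 = 2412.3 kg/s

2412 kg/s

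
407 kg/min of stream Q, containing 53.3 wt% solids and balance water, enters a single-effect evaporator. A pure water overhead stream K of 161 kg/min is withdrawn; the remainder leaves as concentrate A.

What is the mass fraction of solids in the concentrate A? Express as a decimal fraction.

0.8818

solids is not removed: 407×0.533 = 216.93 kg/min of solids enters A.
Concentrate = 407 − 161 = 246 kg/min.
Mass fraction = 216.93/246 = 0.8818.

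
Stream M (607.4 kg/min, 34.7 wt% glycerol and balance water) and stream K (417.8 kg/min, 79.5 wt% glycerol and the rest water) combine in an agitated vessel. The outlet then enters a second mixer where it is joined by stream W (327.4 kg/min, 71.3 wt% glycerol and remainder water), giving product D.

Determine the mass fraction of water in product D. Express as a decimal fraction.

Overall, product flow = 1352.6 kg/min.
water in = 607.4×0.653 + 417.8×0.205 + 327.4×0.287 = 576.25 kg/min.
water fraction in D = 0.426.

0.426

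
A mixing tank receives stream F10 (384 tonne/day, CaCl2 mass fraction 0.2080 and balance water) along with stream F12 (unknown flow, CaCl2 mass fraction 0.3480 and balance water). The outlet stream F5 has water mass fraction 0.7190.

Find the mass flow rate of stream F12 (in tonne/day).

418.4 tonne/day

Let F12 be the unknown flow. Total out = 384 + F12.
water balance: 304.13 + 0.652·F12 = 0.719·(384 + F12)
(0.652 − 0.719)·F12 = 0.719×384 − 304.13 = -28.032
F12 = -28.032 / -0.067 = 418.39 tonne/day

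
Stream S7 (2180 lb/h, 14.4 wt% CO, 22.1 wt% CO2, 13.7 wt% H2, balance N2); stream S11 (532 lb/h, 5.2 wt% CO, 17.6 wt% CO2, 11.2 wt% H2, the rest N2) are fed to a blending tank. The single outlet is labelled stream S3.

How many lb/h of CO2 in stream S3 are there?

575.4 lb/h

CO2 out = CO2 in = 2180×0.221 + 532×0.176 = 575.41 lb/h.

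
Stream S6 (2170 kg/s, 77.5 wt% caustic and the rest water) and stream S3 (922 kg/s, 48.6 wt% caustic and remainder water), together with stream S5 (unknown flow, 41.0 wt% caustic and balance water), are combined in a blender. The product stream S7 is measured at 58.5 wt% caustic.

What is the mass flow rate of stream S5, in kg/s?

Let S5 be the unknown flow. Total out = 3092 + S5.
caustic balance: 2129.8 + 0.410·S5 = 0.585·(3092 + S5)
(0.410 − 0.585)·S5 = 0.585×3092 − 2129.8 = -321.02
S5 = -321.02 / -0.175 = 1834.4 kg/s

1834 kg/s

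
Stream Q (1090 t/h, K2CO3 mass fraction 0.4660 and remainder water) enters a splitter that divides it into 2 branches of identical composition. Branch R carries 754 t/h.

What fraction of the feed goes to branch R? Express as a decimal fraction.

0.692

Fraction to R = 754/1090 = 0.6917.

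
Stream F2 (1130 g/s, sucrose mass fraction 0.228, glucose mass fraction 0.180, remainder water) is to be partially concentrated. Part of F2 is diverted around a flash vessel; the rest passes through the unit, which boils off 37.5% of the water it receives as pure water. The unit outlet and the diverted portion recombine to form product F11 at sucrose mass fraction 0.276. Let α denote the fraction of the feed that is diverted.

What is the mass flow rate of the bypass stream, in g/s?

244.8 g/s

All 1130×0.228 = 257.64 g/s of sucrose reaches F11, so F11 = 257.64/0.276 = 933.48 g/s and vapour = 196.52 g/s.
The evaporator receives (1−α)·1130 of feed at 0.592 water and removes 0.375 of that water:
0.375×0.592×(1−α)×1130 = 196.52
(1−α) = 196.52/250.86 = 0.7834;  α = 0.2166.
Bypass flow = 0.2166×1130 = 244.77 g/s.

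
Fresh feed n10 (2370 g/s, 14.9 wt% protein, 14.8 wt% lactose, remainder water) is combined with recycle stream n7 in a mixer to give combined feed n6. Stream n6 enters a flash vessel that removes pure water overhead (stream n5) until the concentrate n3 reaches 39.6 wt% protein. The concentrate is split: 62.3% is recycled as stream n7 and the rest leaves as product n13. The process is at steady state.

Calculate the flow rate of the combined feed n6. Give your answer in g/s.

3844 g/s

Overall protein balance (none leaves overhead): protein in fresh feed = protein in product, i.e. 2370×0.149 = (1−0.623)·n3·0.396.
n3 = 353.13/(0.396×0.377) = 2365.4 g/s.
Recycle n7 = 0.623×2365.4 = 1473.6 g/s.
Combined feed n6 = 2370 + 1473.6 = 3843.6 g/s.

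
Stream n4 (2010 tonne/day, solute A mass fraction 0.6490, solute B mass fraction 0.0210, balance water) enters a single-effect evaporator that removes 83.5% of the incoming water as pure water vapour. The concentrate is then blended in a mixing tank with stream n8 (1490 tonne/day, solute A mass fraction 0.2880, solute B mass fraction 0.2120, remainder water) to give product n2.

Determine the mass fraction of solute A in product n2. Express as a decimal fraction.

0.5884

Vapour removed = 0.835×0.330×2010 = 553.86 tonne/day; concentrate = 1456.1 tonne/day.
solute A reaching the mixer = 1304.5 (from concentrate) + 1490×0.288 = 1733.6 tonne/day.
Product flow = 1456.1 + 1490 = 2946.1 tonne/day; solute A fraction = 0.5884.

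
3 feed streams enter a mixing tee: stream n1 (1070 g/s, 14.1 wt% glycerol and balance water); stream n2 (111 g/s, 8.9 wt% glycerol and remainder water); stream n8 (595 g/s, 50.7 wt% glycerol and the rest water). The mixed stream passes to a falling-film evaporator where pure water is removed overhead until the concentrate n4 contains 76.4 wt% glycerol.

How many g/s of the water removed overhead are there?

glycerol entering = 1070×0.141 + 111×0.089 + 595×0.507 = 462.41 g/s.
All glycerol reports to n4, so n4 = 462.41/0.764 = 605.25 g/s.
Total feed = 1776 g/s; overhead = 1776 − 605.25 = 1170.7 g/s.

1171 g/s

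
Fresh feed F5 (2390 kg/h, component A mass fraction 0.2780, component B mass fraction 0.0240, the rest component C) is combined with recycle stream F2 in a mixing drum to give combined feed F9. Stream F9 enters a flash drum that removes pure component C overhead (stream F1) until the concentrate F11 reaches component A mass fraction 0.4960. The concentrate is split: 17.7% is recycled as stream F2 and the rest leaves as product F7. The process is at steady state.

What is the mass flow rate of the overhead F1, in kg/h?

1050 kg/h

Overall component A balance (none leaves overhead): component A in fresh feed = component A in product, i.e. 2390×0.278 = (1−0.177)·F11·0.496.
F11 = 664.42/(0.496×0.823) = 1627.7 kg/h.
Recycle F2 = 0.177×1627.7 = 288.09 kg/h.
Combined feed F9 = 2390 + 288.09 = 2678.1 kg/h.
Overhead F1 = F9 − F11 = 2678.1 − 1627.7 = 1050.4 kg/h.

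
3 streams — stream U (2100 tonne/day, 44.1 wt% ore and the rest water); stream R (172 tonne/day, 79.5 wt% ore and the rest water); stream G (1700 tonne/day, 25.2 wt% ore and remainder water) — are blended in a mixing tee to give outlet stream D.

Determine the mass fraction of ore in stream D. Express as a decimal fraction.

Total flow out = 2100 + 172 + 1700 = 3972 tonne/day.
ore in = 2100×0.441 + 172×0.795 + 1700×0.252 = 1491.2 tonne/day.
ore mass fraction in D = 1491.2/3972 = 0.375.

0.375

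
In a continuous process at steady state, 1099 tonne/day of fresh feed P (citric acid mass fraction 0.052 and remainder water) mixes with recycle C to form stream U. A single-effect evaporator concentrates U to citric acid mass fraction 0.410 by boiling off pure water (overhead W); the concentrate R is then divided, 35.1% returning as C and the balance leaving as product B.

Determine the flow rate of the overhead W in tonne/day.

959.6 tonne/day

Overall citric acid balance (none leaves overhead): citric acid in fresh feed = citric acid in product, i.e. 1099×0.052 = (1−0.351)·R·0.410.
R = 57.148/(0.410×0.649) = 214.77 tonne/day.
Recycle C = 0.351×214.77 = 75.384 tonne/day.
Combined feed U = 1099 + 75.384 = 1174.4 tonne/day.
Overhead W = U − R = 1174.4 − 214.77 = 959.61 tonne/day.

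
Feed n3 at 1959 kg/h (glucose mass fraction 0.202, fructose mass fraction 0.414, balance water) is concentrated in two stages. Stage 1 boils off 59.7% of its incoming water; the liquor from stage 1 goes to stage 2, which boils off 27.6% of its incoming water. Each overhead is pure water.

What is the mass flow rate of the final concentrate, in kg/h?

water in feed = 1959×0.384 = 752.26 kg/h.
After stage 1: water left = (1−0.597)×752.26 = 303.16; stream total = 1509.9 kg/h.
After stage 2: water left = (1−0.276)×303.16 = 219.49; final concentrate = 1426.2 kg/h.

1426 kg/h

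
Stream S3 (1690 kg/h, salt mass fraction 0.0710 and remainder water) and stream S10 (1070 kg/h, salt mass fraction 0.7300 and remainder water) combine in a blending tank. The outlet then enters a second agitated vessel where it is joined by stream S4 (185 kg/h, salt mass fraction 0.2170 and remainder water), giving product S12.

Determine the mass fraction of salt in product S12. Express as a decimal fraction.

0.3196

Overall, product flow = 2945 kg/h.
salt in = 1690×0.071 + 1070×0.730 + 185×0.217 = 941.24 kg/h.
salt fraction in S12 = 0.3196.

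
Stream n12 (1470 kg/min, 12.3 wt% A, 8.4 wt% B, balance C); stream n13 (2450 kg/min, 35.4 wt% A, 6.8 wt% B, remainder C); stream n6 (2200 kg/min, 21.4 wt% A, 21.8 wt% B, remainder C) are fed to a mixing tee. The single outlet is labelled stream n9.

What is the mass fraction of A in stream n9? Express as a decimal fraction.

0.248

Total flow out = 1470 + 2450 + 2200 = 6120 kg/min.
A in = 1470×0.123 + 2450×0.354 + 2200×0.214 = 1518.9 kg/min.
A mass fraction in n9 = 1518.9/6120 = 0.248.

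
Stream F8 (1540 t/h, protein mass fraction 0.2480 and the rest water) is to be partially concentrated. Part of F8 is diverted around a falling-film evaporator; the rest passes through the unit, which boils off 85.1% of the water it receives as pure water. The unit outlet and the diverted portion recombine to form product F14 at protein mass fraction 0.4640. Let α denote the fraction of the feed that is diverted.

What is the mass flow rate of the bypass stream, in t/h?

419.8 t/h

All 1540×0.248 = 381.92 t/h of protein reaches F14, so F14 = 381.92/0.464 = 823.1 t/h and vapour = 716.9 t/h.
The evaporator receives (1−α)·1540 of feed at 0.752 water and removes 0.851 of that water:
0.851×0.752×(1−α)×1540 = 716.9
(1−α) = 716.9/985.53 = 0.7274;  α = 0.2726.
Bypass flow = 0.2726×1540 = 419.77 t/h.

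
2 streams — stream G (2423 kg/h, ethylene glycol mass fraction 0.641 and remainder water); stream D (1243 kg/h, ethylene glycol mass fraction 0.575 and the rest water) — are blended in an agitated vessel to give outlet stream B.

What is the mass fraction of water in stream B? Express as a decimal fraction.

0.381

Total flow out = 2423 + 1243 = 3666 kg/h.
water in = 2423×0.359 + 1243×0.425 = 1398.1 kg/h.
water mass fraction in B = 1398.1/3666 = 0.381.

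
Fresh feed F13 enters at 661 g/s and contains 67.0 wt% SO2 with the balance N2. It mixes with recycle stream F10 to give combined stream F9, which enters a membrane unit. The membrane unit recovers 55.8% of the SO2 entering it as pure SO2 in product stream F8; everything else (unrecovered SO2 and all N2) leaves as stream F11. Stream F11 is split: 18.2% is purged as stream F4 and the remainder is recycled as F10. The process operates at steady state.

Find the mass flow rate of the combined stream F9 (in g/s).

N2 enters only via F13 and leaves only via the purge: 661×0.330 = 0.182×(N2 in F11), and the membrane unit passes all N2, so N2 in F9 = N2 in F11 = 1198.5 g/s.
SO2 in F9: m_A = 661×0.670 + (1−0.182)·(1−0.558)·m_A, so m_A = 442.87/0.6384 = 693.67 g/s.
F9 = 693.67 + 1198.5 = 1892.2 g/s.

1892 g/s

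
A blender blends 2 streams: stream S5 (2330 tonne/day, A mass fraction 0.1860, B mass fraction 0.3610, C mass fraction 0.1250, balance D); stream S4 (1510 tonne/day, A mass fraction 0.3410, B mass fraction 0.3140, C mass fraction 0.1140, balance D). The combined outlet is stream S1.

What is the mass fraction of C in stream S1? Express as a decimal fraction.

Total flow out = 2330 + 1510 = 3840 tonne/day.
C in = 2330×0.125 + 1510×0.114 = 463.39 tonne/day.
C mass fraction in S1 = 463.39/3840 = 0.1207.

0.1207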